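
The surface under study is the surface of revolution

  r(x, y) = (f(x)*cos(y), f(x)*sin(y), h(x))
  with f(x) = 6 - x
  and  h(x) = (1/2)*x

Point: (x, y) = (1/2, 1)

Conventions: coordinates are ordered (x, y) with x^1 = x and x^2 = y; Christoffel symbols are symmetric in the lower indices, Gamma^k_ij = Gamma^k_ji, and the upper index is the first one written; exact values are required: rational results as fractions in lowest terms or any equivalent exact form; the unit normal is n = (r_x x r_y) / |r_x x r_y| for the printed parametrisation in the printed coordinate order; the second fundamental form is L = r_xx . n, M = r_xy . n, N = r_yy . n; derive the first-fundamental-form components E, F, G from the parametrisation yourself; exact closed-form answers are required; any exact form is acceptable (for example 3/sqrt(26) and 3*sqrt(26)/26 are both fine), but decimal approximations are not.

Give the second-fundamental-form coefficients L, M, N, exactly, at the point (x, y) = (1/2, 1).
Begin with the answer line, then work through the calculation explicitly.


Answer: L = 0, M = 0, N = 11*sqrt(5)/10

f = 11/2, f' = -1, f'' = 0, h' = 1/2, h'' = 0
E = 5/4, F = 0, G = 121/4; answer radicand W^2 = 5/4
unnormalised second-form numerators: l = 0, m = 0, n = 11/4; L = l/sqrt(5/4), and similarly M = m/sqrt(W^2), N = n/sqrt(W^2)


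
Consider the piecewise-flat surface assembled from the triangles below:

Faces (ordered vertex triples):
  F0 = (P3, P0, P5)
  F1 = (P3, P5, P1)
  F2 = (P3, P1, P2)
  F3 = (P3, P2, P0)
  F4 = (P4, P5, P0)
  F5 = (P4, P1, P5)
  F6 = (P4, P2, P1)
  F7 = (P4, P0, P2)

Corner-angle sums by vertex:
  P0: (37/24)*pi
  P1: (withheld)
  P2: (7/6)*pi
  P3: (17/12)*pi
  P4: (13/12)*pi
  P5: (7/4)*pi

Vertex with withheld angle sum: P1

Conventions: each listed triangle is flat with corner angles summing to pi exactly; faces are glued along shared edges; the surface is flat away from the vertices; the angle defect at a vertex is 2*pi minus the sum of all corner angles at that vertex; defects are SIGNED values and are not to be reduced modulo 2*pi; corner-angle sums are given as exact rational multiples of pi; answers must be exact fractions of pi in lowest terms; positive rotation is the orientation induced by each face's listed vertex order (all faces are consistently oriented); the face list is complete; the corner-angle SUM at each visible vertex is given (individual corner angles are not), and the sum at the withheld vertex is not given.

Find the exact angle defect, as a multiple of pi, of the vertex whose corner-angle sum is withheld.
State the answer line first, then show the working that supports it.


Answer: defect(P1) = (23/24)*pi

V = 6, E = 12, F = 8; chi = V - E + F = 2
Gauss-Bonnet: total defect = 2*pi*chi = 4*pi; visible defects sum to (73/24)*pi


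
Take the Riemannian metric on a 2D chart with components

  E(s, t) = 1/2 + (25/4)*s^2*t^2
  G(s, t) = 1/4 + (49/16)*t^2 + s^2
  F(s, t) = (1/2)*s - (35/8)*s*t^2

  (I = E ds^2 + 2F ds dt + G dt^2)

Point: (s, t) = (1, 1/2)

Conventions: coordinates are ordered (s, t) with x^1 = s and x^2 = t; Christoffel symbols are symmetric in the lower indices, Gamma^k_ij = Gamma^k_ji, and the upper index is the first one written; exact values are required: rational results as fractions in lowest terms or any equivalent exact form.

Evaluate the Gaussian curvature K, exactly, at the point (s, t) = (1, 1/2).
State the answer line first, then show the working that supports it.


Answer: K = -55512/237169

E = 33/16, F = -19/32, G = 129/64, EG - F^2 = 487/128 at the point
E_s = 25/8, E_t = 25/4, F_s = -19/32, F_t = -35/8, G_s = 2, G_t = 49/16
E_tt = 25/2, F_st = -35/8, G_ss = 2
Compute both Brioschi determinants and normalise by (EG - F^2)^2.
M1 = [[-E_tt/2 + F_st - G_ss/2, E_s/2, F_s - E_t/2], [F_t - G_s/2, E, F], [G_t/2, F, G]] = [[-93/8, 25/16, -119/32], [-43/8, 33/16, -19/32], [49/32, -19/32, 129/64]]; det M1 = -118151/4096
M2 = [[0, E_t/2, G_s/2], [E_t/2, E, F], [G_s/2, F, G]] = [[0, 25/8, 1], [25/8, 33/16, -19/32], [1, -19/32, 129/64]]; det M2 = -104273/4096
det M1 - det M2 = -6939/2048; K = -6939/2048 / (487/128)^2 = -55512/237169


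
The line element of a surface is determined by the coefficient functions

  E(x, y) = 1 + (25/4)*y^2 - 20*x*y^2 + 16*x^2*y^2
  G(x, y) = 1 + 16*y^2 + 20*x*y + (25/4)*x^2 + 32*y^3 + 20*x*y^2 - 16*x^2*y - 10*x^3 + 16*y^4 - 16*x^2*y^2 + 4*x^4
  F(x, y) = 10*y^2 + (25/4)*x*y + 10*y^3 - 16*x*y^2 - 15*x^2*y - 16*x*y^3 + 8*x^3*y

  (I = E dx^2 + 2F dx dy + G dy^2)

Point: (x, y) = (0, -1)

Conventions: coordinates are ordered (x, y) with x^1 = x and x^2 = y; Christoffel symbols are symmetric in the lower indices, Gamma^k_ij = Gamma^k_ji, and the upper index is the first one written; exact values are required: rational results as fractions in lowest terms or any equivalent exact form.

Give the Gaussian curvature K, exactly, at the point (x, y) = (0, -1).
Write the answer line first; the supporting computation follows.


Answer: K = -356/841

E = 29/4, F = 0, G = 1, EG - F^2 = 29/4 at the point
E_x = -20, E_y = -25/2, F_x = -25/4, F_y = 10, G_x = 0, G_y = 0
E_yy = 25/2, F_xy = -39/4, G_xx = 25/2
Evaluate Brioschi's two determinant matrices M1, M2 and divide by (EG - F^2)^2.
M1 = [[-E_yy/2 + F_xy - G_xx/2, E_x/2, F_x - E_y/2], [F_y - G_x/2, E, F], [G_y/2, F, G]] = [[-89/4, -10, 0], [10, 29/4, 0], [0, 0, 1]]; det M1 = -981/16
M2 = [[0, E_y/2, G_x/2], [E_y/2, E, F], [G_x/2, F, G]] = [[0, -25/4, 0], [-25/4, 29/4, 0], [0, 0, 1]]; det M2 = -625/16
det M1 - det M2 = -89/4; K = -89/4 / (29/4)^2 = -356/841


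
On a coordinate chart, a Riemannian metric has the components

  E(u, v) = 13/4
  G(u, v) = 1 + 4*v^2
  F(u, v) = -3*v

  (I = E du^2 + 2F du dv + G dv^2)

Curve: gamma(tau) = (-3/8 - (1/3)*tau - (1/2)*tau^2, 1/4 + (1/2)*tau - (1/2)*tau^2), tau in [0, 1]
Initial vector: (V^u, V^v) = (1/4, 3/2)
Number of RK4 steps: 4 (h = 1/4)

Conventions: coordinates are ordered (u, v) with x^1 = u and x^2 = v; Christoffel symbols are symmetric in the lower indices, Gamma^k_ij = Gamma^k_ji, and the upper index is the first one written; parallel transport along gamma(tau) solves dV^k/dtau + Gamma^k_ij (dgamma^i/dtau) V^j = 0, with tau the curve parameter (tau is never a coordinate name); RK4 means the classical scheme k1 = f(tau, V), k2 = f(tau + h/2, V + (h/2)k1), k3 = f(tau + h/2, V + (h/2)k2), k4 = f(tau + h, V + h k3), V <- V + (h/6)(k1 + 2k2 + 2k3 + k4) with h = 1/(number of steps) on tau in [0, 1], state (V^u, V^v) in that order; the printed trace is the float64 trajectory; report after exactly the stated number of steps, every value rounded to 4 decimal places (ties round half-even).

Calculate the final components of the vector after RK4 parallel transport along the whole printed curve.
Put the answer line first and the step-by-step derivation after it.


Answer: V^u = 0.2500, V^v = 1.5000

gamma'(tau) = (-1/3 - tau, 1/2 - tau); f(tau, V)^k = -Gamma^k_ij(gamma(tau)) gamma'^i(tau) V^j; h = 1/4; intermediate values shown to 6 dp
curve data and Christoffel symbols at the stage parameters:
  tau = 0.000000: gamma = (-0.375000, 0.250000), gamma' = (-0.333333, 0.500000); Gamma_uuu = 0.000000, Gamma_uuv = 0.000000, Gamma_uvv = -0.857143, Gamma_vuu = 0.000000, Gamma_vuv = 0.000000, Gamma_vvv = 0.285714
  tau = 0.125000: gamma = (-0.424479, 0.304688), gamma' = (-0.458333, 0.375000); Gamma_uuu = 0.000000, Gamma_uuv = 0.000000, Gamma_uvv = -0.828423, Gamma_vuu = 0.000000, Gamma_vuv = 0.000000, Gamma_vvv = 0.336547
  tau = 0.250000: gamma = (-0.489583, 0.343750), gamma' = (-0.583333, 0.250000); Gamma_uuu = 0.000000, Gamma_uuv = 0.000000, Gamma_uvv = -0.805876, Gamma_vuu = 0.000000, Gamma_vuv = 0.000000, Gamma_vvv = 0.369360
  tau = 0.375000: gamma = (-0.570312, 0.367188), gamma' = (-0.708333, 0.125000); Gamma_uuu = 0.000000, Gamma_uuv = 0.000000, Gamma_uvv = -0.791702, Gamma_vuu = 0.000000, Gamma_vuv = 0.000000, Gamma_vvv = 0.387604
  tau = 0.500000: gamma = (-0.666667, 0.375000), gamma' = (-0.833333, 0.000000); Gamma_uuu = 0.000000, Gamma_uuv = 0.000000, Gamma_uvv = -0.786885, Gamma_vuu = 0.000000, Gamma_vuv = 0.000000, Gamma_vvv = 0.393443
  tau = 0.625000: gamma = (-0.778646, 0.367188), gamma' = (-0.958333, -0.125000); Gamma_uuu = 0.000000, Gamma_uuv = 0.000000, Gamma_uvv = -0.791702, Gamma_vuu = 0.000000, Gamma_vuv = 0.000000, Gamma_vvv = 0.387604
  tau = 0.750000: gamma = (-0.906250, 0.343750), gamma' = (-1.083333, -0.250000); Gamma_uuu = 0.000000, Gamma_uuv = 0.000000, Gamma_uvv = -0.805876, Gamma_vuu = 0.000000, Gamma_vuv = 0.000000, Gamma_vvv = 0.369360
  tau = 0.875000: gamma = (-1.049479, 0.304688), gamma' = (-1.208333, -0.375000); Gamma_uuu = 0.000000, Gamma_uuv = 0.000000, Gamma_uvv = -0.828423, Gamma_vuu = 0.000000, Gamma_vuv = 0.000000, Gamma_vvv = 0.336547
  tau = 1.000000: gamma = (-1.208333, 0.250000), gamma' = (-1.333333, -0.500000); Gamma_uuu = 0.000000, Gamma_uuv = 0.000000, Gamma_uvv = -0.857143, Gamma_vuu = 0.000000, Gamma_vuv = 0.000000, Gamma_vvv = 0.285714
step 0: V^u = 0.2500, V^v = 1.5000
step 1: k1 = (0.642857, -0.214286), k2 = (0.457667, -0.185927), k3 = (0.458768, -0.186375), k4 = (0.292816, -0.134208); V <- V + (h/6)(k1 + 2k2 + 2k3 + k4): V^u = 0.3654, V^v = 1.4545
step 2: k1 = (0.293028, -0.134304), k2 = (0.142275, -0.069656), k3 = (0.143075, -0.070047), k4 = (0.000000, 0.000000); V <- V + (h/6)(k1 + 2k2 + 2k3 + k4): V^u = 0.4013, V^v = 1.4372
step 3: k1 = (0.000000, 0.000000), k2 = (-0.142231, 0.069634), k3 = (-0.143092, 0.070056), k4 = (-0.293083, 0.134330); V <- V + (h/6)(k1 + 2k2 + 2k3 + k4): V^u = 0.3654, V^v = 1.4545
step 4: k1 = (-0.293028, 0.134304), k2 = (-0.457054, 0.185678), k3 = (-0.459049, 0.186489), k4 = (-0.643318, 0.214439); V <- V + (h/6)(k1 + 2k2 + 2k3 + k4): V^u = 0.2500, V^v = 1.5000


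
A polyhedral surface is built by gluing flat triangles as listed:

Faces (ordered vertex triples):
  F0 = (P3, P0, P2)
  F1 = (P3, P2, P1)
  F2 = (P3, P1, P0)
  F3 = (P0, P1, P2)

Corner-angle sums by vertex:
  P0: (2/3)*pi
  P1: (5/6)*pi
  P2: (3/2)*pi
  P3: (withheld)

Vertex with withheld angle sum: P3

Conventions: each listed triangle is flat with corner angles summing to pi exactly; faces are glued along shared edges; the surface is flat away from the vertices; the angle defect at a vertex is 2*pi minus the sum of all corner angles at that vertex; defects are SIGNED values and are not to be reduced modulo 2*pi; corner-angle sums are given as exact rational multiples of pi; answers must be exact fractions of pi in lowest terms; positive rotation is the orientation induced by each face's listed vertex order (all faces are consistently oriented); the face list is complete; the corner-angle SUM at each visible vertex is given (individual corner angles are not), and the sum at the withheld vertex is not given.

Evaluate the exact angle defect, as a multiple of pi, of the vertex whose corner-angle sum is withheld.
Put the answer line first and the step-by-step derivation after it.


Answer: defect(P3) = pi

V = 4, E = 6, F = 4; chi = V - E + F = 2
Gauss-Bonnet: total defect = 2*pi*chi = 4*pi; visible defects sum to 3*pi


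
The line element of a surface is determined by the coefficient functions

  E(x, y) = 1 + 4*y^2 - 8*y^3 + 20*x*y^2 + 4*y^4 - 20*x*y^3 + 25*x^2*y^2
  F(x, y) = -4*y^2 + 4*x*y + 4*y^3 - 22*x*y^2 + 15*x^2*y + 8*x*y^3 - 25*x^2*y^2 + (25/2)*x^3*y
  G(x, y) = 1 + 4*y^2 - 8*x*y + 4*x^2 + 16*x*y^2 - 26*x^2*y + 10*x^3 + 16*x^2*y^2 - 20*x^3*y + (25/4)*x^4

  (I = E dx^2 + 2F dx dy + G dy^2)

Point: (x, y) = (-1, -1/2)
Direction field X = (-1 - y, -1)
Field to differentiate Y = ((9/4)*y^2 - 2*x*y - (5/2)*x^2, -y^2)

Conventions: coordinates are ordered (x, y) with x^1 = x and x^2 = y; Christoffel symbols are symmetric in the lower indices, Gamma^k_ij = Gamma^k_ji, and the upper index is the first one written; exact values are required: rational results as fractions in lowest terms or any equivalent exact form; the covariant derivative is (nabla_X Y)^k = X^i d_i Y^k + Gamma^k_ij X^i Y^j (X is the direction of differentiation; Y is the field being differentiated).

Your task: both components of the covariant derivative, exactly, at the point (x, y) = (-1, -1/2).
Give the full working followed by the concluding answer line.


E = 2, F = -1/2, G = 5/4 at the point
E_x = -5, E_y = -2, F_x = 1/4, F_y = 5/2, G_x = 1, G_y = -2
EG - F^2 = 9/4;  g^inv = (4/9) * [[5/4, 1/2], [1/2, 2]]
first-kind symbols [ij,l] = (1/2)(d_i g_jl + d_j g_il - d_l g_ij): [xx,x] = E_x/2 = -5/2, [xx,y] = F_x - E_y/2 = 5/4, [xy,x] = E_y/2 = -1, [xy,y] = G_x/2 = 1/2, [yy,x] = F_y - G_x/2 = 2, [yy,y] = G_y/2 = -1
Gamma^x_ij = (G*[ij,x] - F*[ij,y])/(EG - F^2), Gamma^y_ij = (E*[ij,y] - F*[ij,x])/(EG - F^2)
Gamma_xxx = -10/9, Gamma_xxy = -4/9, Gamma_xyy = 8/9, Gamma_yxx = 5/9, Gamma_yxy = 2/9, Gamma_yyy = -4/9
X = (-1/2, -1), Y = (-47/16, -1/4) at the point

Answer: (nabla_X Y)^x = -265/48, (nabla_X Y)^y = 37/96


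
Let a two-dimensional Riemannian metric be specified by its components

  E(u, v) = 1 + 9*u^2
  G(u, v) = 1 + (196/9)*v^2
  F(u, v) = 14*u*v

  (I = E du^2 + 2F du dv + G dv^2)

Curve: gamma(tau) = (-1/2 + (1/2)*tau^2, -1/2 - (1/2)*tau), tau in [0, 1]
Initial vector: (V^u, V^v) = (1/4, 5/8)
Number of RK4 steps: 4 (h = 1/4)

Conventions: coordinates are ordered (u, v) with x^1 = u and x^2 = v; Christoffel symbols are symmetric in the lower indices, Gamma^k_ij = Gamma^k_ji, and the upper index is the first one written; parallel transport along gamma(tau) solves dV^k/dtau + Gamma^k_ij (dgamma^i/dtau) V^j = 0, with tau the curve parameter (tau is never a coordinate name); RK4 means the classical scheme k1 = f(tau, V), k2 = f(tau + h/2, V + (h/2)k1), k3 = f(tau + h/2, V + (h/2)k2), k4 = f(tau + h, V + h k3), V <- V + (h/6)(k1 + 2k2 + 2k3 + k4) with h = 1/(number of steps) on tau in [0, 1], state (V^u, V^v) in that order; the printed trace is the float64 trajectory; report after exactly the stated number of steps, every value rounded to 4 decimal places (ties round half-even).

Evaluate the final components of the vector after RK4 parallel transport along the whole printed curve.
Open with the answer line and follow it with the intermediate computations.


Answer: V^u = 0.1649, V^v = 0.4078

gamma'(tau) = (tau, -1/2); f(tau, V)^k = -Gamma^k_ij(gamma(tau)) gamma'^i(tau) V^j; h = 1/4; intermediate values shown to 6 dp
curve data and Christoffel symbols at the stage parameters:
  tau = 0.000000: gamma = (-0.500000, -0.500000), gamma' = (0.000000, -0.500000); Gamma_uuu = -0.517572, Gamma_uuv = 0.000000, Gamma_uvv = -0.805112, Gamma_vuu = -0.805112, Gamma_vuv = 0.000000, Gamma_vvv = -1.252396
  tau = 0.125000: gamma = (-0.492188, -0.562500), gamma' = (0.125000, -0.500000); Gamma_uuu = -0.439852, Gamma_uuv = 0.000000, Gamma_uvv = -0.684214, Gamma_vuu = -0.781959, Gamma_vuv = 0.000000, Gamma_vvv = -1.216381
  tau = 0.250000: gamma = (-0.468750, -0.625000), gamma' = (0.250000, -0.500000); Gamma_uuu = -0.367343, Gamma_uuv = 0.000000, Gamma_uvv = -0.571423, Gamma_vuu = -0.761898, Gamma_vuv = 0.000000, Gamma_vvv = -1.185174
  tau = 0.375000: gamma = (-0.429688, -0.687500), gamma' = (0.375000, -0.500000); Gamma_uuu = -0.298507, Gamma_uuv = 0.000000, Gamma_uvv = -0.464345, Gamma_vuu = -0.742952, Gamma_vuv = 0.000000, Gamma_vvv = -1.155702
  tau = 0.500000: gamma = (-0.375000, -0.750000), gamma' = (0.500000, -0.500000); Gamma_uuu = -0.232508, Gamma_uuv = 0.000000, Gamma_uvv = -0.361679, Gamma_vuu = -0.723358, Gamma_vuv = 0.000000, Gamma_vvv = -1.125224
  tau = 0.625000: gamma = (-0.304688, -0.812500), gamma' = (0.625000, -0.500000); Gamma_uuu = -0.169143, Gamma_uuv = 0.000000, Gamma_uvv = -0.263111, Gamma_vuu = -0.701630, Gamma_vuv = 0.000000, Gamma_vvv = -1.091425
  tau = 0.750000: gamma = (-0.218750, -0.875000), gamma' = (0.750000, -0.500000); Gamma_uuu = -0.108745, Gamma_uuv = 0.000000, Gamma_uvv = -0.169159, Gamma_vuu = -0.676636, Gamma_vuv = 0.000000, Gamma_vvv = -1.052545
  tau = 0.875000: gamma = (-0.117188, -0.937500), gamma' = (0.875000, -0.500000); Gamma_uuu = -0.052047, Gamma_uuv = 0.000000, Gamma_uvv = -0.080962, Gamma_vuu = -0.647693, Gamma_vuv = 0.000000, Gamma_vvv = -1.007523
  tau = 1.000000: gamma = (0.000000, -1.000000), gamma' = (1.000000, -0.500000); Gamma_uuu = 0.000000, Gamma_uuv = 0.000000, Gamma_uvv = 0.000000, Gamma_vuu = -0.614634, Gamma_vuv = 0.000000, Gamma_vvv = -0.956098
step 0: V^u = 0.2500, V^v = 0.6250
step 1: k1 = (-0.251597, -0.391374), k2 = (-0.185064, -0.329003), k3 = (-0.187274, -0.332932), k4 = (-0.136130, -0.282343); V <- V + (h/6)(k1 + 2k2 + 2k3 + k4): V^u = 0.2028, V^v = 0.5418
step 2: k1 = (-0.136163, -0.282413), k2 = (-0.096789, -0.240898), k3 = (-0.097443, -0.242525), k4 = (-0.066262, -0.206149); V <- V + (h/6)(k1 + 2k2 + 2k3 + k4): V^u = 0.1782, V^v = 0.4811
step 3: k1 = (-0.066290, -0.206237), k2 = (-0.041941, -0.173979), k3 = (-0.042150, -0.174845), k4 = (-0.023322, -0.145116); V <- V + (h/6)(k1 + 2k2 + 2k3 + k4): V^u = 0.1675, V^v = 0.4374
step 4: k1 = (-0.023339, -0.145221), k2 = (-0.009479, -0.117961), k3 = (-0.009538, -0.118695), k4 = (0.000000, -0.093463); V <- V + (h/6)(k1 + 2k2 + 2k3 + k4): V^u = 0.1649, V^v = 0.4078


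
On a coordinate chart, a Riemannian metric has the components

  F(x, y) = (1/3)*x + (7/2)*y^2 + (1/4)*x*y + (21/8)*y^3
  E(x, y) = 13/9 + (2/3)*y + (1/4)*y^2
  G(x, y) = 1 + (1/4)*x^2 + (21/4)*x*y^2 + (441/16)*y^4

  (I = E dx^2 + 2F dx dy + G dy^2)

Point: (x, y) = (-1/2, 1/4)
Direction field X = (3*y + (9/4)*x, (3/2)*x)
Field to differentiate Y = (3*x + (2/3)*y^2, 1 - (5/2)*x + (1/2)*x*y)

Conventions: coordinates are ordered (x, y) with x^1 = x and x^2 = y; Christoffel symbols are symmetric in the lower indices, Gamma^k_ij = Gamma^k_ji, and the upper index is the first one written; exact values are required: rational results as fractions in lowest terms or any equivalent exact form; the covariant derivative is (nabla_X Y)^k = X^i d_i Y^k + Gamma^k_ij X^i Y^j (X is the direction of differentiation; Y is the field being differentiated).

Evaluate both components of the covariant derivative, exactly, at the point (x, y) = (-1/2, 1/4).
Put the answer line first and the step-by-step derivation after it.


Answer: (nabla_X Y)^x = -233669/68792, (nabla_X Y)^y = 483531/550336

E = 937/576, F = 95/1536, G = 4121/4096 at the point
E_x = 0, E_y = 19/24, F_x = 19/48, F_y = 271/128, G_x = 5/64, G_y = 105/256
EG - F^2 = 60193/36864;  g^inv = (36864/60193) * [[4121/4096, -95/1536], [-95/1536, 937/576]]
first-kind symbols [ij,l] = (1/2)(d_i g_jl + d_j g_il - d_l g_ij): [xx,x] = E_x/2 = 0, [xx,y] = F_x - E_y/2 = 0, [xy,x] = E_y/2 = 19/48, [xy,y] = G_x/2 = 5/128, [yy,x] = F_y - G_x/2 = 133/64, [yy,y] = G_y/2 = 105/512
Gamma^x_ij = (G*[ij,x] - F*[ij,y])/(EG - F^2), Gamma^y_ij = (E*[ij,y] - F*[ij,x])/(EG - F^2)
Gamma_xxx = 0, Gamma_xxy = 14592/60193, Gamma_xyy = 10944/8599, Gamma_yxx = 0, Gamma_yxy = 1440/60193, Gamma_yyy = 1080/8599
X = (-3/8, -3/4), Y = (-35/24, 35/16) at the point


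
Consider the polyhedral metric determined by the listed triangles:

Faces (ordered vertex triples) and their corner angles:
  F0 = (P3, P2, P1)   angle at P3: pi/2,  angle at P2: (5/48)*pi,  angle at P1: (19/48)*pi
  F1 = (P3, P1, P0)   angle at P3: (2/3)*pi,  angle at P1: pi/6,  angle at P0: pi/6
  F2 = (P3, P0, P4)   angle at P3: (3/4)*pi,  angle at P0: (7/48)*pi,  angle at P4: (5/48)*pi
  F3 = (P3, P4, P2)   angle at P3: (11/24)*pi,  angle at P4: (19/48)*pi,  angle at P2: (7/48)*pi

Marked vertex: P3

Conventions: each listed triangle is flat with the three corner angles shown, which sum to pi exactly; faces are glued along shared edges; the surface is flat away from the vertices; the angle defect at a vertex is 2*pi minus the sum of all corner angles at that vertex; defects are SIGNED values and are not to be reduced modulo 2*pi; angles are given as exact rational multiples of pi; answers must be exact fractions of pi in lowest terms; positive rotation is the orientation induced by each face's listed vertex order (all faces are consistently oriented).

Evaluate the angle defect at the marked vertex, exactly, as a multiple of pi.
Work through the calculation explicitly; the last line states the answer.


Sum of corner angles at P3: (19/8)*pi
defect = 2*pi - (19/8)*pi

Answer: defect(P3) = (-3/8)*pi


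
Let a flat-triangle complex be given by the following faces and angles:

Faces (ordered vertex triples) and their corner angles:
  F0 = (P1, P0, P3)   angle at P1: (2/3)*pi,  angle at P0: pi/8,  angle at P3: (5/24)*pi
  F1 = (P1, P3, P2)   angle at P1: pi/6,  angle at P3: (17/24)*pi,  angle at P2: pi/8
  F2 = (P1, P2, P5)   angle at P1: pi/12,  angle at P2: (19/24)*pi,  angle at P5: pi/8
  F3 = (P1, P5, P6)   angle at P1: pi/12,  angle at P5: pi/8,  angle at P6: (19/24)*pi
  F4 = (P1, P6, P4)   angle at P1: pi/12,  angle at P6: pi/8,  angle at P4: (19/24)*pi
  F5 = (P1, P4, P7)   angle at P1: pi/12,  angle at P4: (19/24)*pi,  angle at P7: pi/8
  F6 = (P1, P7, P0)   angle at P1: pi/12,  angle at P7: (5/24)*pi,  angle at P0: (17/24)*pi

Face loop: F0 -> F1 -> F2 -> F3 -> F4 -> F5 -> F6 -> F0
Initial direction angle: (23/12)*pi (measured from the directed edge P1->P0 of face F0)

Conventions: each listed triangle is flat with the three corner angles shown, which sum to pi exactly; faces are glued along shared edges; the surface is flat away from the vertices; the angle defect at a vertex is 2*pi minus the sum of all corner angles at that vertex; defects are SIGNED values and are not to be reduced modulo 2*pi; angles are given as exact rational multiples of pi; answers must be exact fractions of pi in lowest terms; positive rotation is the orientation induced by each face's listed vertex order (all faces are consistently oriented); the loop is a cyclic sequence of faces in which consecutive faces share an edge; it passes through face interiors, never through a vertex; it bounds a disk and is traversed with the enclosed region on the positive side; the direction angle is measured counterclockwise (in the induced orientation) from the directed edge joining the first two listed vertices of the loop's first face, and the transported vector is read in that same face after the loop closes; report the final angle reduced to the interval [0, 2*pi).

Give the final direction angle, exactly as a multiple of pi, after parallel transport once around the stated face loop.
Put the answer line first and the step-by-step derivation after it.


Answer: final direction angle = (2/3)*pi

enclosed vertex P1: corner angles sum to (5/4)*pi, defect = 2*pi - (5/4)*pi = (3/4)*pi
holonomy = initial angle + sum of enclosed defects (mod 2*pi), positive in the induced orientation
final angle = (23/12)*pi + (3/4)*pi = (2/3)*pi (mod 2*pi)


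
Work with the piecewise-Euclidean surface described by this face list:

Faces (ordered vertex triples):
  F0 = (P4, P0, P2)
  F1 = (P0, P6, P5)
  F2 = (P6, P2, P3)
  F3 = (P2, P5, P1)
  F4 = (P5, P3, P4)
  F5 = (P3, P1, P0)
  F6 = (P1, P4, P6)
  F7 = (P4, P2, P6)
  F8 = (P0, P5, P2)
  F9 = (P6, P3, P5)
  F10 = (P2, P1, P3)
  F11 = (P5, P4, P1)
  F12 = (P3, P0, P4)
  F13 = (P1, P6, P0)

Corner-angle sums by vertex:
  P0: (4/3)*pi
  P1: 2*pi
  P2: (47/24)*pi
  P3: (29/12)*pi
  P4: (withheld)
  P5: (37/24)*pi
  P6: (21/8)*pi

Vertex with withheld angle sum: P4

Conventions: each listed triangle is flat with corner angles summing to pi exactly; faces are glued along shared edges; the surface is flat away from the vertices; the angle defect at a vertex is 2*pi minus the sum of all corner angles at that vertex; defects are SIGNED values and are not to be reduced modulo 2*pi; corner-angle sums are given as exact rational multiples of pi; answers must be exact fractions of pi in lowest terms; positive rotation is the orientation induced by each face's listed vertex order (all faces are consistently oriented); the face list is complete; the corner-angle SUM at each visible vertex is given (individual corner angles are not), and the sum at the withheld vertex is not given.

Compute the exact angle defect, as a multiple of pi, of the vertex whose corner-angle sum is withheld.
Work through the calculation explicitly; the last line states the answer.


V = 7, E = 21, F = 14; chi = V - E + F = 0
Gauss-Bonnet: total defect = 2*pi*chi = 0; visible defects sum to pi/8

Answer: defect(P4) = -pi/8


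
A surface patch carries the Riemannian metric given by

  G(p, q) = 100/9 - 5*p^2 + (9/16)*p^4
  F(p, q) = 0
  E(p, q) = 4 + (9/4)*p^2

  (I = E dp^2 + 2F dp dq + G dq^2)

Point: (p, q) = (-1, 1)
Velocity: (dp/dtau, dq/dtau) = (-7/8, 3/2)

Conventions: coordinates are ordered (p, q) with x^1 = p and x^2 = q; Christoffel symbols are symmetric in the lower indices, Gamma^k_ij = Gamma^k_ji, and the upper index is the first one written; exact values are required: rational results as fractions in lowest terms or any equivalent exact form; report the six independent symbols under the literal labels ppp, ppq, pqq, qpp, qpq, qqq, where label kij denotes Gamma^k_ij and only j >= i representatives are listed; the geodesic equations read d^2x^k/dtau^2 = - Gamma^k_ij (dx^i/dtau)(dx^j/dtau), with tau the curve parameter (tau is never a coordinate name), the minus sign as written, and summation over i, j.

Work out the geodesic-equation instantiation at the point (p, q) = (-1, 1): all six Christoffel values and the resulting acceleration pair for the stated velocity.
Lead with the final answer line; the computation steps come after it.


Answer: Gamma_ppp = -9/25, Gamma_ppq = 0, Gamma_pqq = -31/50, Gamma_qpp = 0, Gamma_qpq = 18/31, Gamma_qqq = 0; accelerations (d^2p/dtau^2, d^2q/dtau^2) = (2673/1600, 189/124)

E = 25/4, F = 0, G = 961/144 at the point
E_p = -9/2, E_q = 0, F_p = 0, F_q = 0, G_p = 31/4, G_q = 0
EG - F^2 = 24025/576;  g^inv = (576/24025) * [[961/144, 0], [0, 25/4]]
first-kind symbols [ij,l] = (1/2)(d_i g_jl + d_j g_il - d_l g_ij): [pp,p] = E_p/2 = -9/4, [pp,q] = F_p - E_q/2 = 0, [pq,p] = E_q/2 = 0, [pq,q] = G_p/2 = 31/8, [qq,p] = F_q - G_p/2 = -31/8, [qq,q] = G_q/2 = 0
Gamma^p_ij = (G*[ij,p] - F*[ij,q])/(EG - F^2), Gamma^q_ij = (E*[ij,q] - F*[ij,p])/(EG - F^2)
Gamma_ppp = -9/25, Gamma_ppq = 0, Gamma_pqq = -31/50, Gamma_qpp = 0, Gamma_qpq = 18/31, Gamma_qqq = 0
d^2p/dtau^2 = -(Gamma_ppp*(-7/8)^2 + 2*Gamma_ppq*(-7/8)*(3/2) + Gamma_pqq*(3/2)^2) = 2673/1600
d^2q/dtau^2 = -(Gamma_qpp*(-7/8)^2 + 2*Gamma_qpq*(-7/8)*(3/2) + Gamma_qqq*(3/2)^2) = 189/124


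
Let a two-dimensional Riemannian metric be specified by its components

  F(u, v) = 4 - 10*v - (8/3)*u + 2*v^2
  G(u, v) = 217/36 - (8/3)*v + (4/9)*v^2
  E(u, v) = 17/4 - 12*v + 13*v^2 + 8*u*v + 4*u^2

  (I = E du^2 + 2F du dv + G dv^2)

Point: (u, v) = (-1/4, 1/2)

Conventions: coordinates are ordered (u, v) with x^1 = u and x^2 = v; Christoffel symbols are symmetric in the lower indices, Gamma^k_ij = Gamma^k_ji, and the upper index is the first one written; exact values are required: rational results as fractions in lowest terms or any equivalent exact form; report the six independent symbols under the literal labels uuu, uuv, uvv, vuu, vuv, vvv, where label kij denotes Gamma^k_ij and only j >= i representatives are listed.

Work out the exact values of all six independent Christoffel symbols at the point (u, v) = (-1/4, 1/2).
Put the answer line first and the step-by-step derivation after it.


Answer: Gamma_uuu = 744/515, Gamma_uuv = -346/515, Gamma_uvv = -16528/1545, Gamma_vuu = -258/515, Gamma_vuv = 12/515, Gamma_vvv = 72/515

E = 3/4, F = 1/6, G = 173/36 at the point
E_u = 2, E_v = -1, F_u = -8/3, F_v = -8, G_u = 0, G_v = -20/9
EG - F^2 = 515/144;  g^inv = (144/515) * [[173/36, -1/6], [-1/6, 3/4]]
first-kind symbols [ij,l] = (1/2)(d_i g_jl + d_j g_il - d_l g_ij): [uu,u] = E_u/2 = 1, [uu,v] = F_u - E_v/2 = -13/6, [uv,u] = E_v/2 = -1/2, [uv,v] = G_u/2 = 0, [vv,u] = F_v - G_u/2 = -8, [vv,v] = G_v/2 = -10/9
Gamma^u_ij = (G*[ij,u] - F*[ij,v])/(EG - F^2), Gamma^v_ij = (E*[ij,v] - F*[ij,u])/(EG - F^2)


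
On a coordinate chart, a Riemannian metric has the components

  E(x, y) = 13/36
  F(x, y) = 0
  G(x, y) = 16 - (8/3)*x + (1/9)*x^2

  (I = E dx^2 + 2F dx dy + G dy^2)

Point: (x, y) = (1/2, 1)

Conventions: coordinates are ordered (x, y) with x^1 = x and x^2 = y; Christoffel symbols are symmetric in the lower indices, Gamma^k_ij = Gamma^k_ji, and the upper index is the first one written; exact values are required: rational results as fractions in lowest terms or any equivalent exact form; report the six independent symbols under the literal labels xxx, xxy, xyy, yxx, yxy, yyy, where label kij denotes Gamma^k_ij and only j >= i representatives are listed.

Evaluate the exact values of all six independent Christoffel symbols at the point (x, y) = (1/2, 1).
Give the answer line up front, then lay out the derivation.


Answer: Gamma_xxx = 0, Gamma_xxy = 0, Gamma_xyy = 46/13, Gamma_yxx = 0, Gamma_yxy = -2/23, Gamma_yyy = 0

E = 13/36, F = 0, G = 529/36 at the point
E_x = 0, E_y = 0, F_x = 0, F_y = 0, G_x = -23/9, G_y = 0
EG - F^2 = 6877/1296;  g^inv = (1296/6877) * [[529/36, 0], [0, 13/36]]
first-kind symbols [ij,l] = (1/2)(d_i g_jl + d_j g_il - d_l g_ij): [xx,x] = E_x/2 = 0, [xx,y] = F_x - E_y/2 = 0, [xy,x] = E_y/2 = 0, [xy,y] = G_x/2 = -23/18, [yy,x] = F_y - G_x/2 = 23/18, [yy,y] = G_y/2 = 0
Gamma^x_ij = (G*[ij,x] - F*[ij,y])/(EG - F^2), Gamma^y_ij = (E*[ij,y] - F*[ij,x])/(EG - F^2)


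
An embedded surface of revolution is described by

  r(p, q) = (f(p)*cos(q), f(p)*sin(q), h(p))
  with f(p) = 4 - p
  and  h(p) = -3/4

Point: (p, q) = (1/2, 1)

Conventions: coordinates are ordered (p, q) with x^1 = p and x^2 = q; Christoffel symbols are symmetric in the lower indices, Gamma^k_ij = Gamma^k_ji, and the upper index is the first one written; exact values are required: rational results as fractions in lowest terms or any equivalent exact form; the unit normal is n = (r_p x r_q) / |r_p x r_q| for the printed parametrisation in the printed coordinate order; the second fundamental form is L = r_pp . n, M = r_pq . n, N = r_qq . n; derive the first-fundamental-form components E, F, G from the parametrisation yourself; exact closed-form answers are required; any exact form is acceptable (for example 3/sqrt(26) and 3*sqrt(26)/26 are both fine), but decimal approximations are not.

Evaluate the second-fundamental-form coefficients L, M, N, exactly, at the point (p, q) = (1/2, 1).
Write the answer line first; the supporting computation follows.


Answer: L = 0, M = 0, N = 0

f = 7/2, f' = -1, f'' = 0, h' = 0, h'' = 0
E = 1, F = 0, G = 49/4; answer radicand W^2 = 1
unnormalised second-form numerators: l = 0, m = 0, n = 0; L = l/sqrt(1), and similarly M = m/sqrt(W^2), N = n/sqrt(W^2)


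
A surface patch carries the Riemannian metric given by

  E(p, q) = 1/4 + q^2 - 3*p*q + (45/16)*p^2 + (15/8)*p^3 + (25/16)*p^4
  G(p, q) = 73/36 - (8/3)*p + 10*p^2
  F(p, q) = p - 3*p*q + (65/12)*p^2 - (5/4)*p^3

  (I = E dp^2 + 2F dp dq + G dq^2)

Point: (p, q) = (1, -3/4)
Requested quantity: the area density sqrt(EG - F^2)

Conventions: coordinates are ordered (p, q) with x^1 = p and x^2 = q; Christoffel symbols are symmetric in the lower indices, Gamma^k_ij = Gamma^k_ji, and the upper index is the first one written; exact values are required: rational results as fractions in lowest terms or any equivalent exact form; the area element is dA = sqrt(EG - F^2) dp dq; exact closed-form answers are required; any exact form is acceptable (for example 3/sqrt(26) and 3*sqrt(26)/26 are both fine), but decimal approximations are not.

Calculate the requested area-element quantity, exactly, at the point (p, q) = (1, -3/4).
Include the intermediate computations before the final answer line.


E = 149/16, F = 89/12, G = 337/36; EG - F^2 = 18529/576

Answer: sqrt(EG - F^2) = sqrt(18529)/24


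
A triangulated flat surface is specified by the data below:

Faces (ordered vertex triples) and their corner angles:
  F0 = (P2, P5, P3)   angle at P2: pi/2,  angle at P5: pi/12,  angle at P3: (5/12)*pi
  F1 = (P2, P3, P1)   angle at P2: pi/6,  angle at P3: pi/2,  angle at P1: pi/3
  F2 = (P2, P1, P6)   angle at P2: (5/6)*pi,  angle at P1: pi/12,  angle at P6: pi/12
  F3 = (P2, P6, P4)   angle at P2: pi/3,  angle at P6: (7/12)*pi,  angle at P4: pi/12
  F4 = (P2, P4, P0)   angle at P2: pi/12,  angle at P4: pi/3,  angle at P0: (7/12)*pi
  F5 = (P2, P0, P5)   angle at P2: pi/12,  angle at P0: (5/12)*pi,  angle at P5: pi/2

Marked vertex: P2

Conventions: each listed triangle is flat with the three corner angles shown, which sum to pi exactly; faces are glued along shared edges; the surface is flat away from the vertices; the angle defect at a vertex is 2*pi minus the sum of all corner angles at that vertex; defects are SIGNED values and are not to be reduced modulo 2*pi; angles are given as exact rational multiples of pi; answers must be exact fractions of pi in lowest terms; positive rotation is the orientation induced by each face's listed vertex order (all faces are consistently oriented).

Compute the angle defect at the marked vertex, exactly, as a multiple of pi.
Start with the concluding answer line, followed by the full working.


Answer: defect(P2) = 0

Sum of corner angles at P2: 2*pi
defect = 2*pi - 2*pi


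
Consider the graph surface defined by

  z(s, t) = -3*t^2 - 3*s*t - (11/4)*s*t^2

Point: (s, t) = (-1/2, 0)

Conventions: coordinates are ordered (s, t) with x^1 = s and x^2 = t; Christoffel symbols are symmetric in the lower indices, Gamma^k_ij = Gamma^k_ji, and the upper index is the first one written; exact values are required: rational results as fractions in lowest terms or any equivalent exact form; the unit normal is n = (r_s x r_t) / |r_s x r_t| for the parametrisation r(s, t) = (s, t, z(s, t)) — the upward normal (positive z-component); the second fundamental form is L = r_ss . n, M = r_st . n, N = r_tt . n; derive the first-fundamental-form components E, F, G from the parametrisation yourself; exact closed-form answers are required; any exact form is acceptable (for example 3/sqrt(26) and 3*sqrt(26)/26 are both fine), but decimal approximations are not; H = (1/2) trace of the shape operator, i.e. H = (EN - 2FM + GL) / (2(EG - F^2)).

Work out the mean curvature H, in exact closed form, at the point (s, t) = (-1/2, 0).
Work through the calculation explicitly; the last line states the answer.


z_s = 0, z_t = 3/2, z_ss = 0, z_st = -3, z_tt = -13/4
E = 1, F = 0, G = 13/4; answer radicand W^2 = 13/4
unnormalised second-form numerators: l = 0, m = -3, n = -13/4; L = l/sqrt(13/4), and similarly M = m/sqrt(W^2), N = n/sqrt(W^2)
H = (E*n - 2*F*m + G*l) / (2*(EG - F^2)*sqrt(W^2)); E*n - 2*F*m + G*l = -13/4, EG - F^2 = 13/4, so H = (-1/2)/sqrt(13/4)

Answer: H = -sqrt(13)/13


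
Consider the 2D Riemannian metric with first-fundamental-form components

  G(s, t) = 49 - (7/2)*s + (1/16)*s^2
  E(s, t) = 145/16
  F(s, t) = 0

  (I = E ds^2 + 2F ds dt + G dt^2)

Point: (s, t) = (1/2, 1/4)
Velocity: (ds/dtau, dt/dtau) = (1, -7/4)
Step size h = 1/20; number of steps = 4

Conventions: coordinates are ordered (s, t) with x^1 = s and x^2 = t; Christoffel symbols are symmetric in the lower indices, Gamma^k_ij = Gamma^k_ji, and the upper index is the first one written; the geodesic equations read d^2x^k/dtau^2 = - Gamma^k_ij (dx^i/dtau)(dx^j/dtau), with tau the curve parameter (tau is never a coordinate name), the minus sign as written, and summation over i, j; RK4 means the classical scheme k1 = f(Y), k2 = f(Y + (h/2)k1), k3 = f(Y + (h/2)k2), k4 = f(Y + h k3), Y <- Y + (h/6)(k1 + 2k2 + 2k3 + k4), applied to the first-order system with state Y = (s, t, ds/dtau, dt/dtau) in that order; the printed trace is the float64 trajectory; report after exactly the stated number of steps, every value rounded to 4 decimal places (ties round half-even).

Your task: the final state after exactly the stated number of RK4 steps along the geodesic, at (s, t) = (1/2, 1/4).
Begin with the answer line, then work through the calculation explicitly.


Answer: s = 0.6883, t = -0.1025, ds/dtau = 0.8826, dt/dtau = -1.7742

f(Y) = (ds/dtau, dt/dtau, -Gamma^s_ij Y'^i Y'^j, -Gamma^t_ij Y'^i Y'^j) with the Gammas evaluated at the stage position; h = 0.050000; intermediate values shown to 6 dp
step 0: s = 0.5000, t = 0.2500, ds/dtau = 1.0000, dt/dtau = -1.7500
step 1:
  k1: at (s, t) = (0.500000, 0.250000), (ds/dtau, dt/dtau) = (1.000000, -1.750000); Gamma_sss = 0.000000, Gamma_sst = 0.000000, Gamma_stt = 0.189655, Gamma_tss = 0.000000, Gamma_tst = -0.036364, Gamma_ttt = 0.000000; k1 = (1.000000, -1.750000, -0.580819, -0.127273)
  k2: at (s, t) = (0.525000, 0.206250), (ds/dtau, dt/dtau) = (0.985480, -1.753182); Gamma_sss = 0.000000, Gamma_sst = 0.000000, Gamma_stt = 0.189483, Gamma_tss = 0.000000, Gamma_tst = -0.036397, Gamma_ttt = 0.000000; k2 = (0.985480, -1.753182, -0.582403, -0.125767)
  k3: at (s, t) = (0.524637, 0.206170), (ds/dtau, dt/dtau) = (0.985440, -1.753144); Gamma_sss = 0.000000, Gamma_sst = 0.000000, Gamma_stt = 0.189485, Gamma_tss = 0.000000, Gamma_tst = -0.036396, Gamma_ttt = 0.000000; k3 = (0.985440, -1.753144, -0.582386, -0.125758)
  k4: at (s, t) = (0.549272, 0.162343), (ds/dtau, dt/dtau) = (0.970881, -1.756288); Gamma_sss = 0.000000, Gamma_sst = 0.000000, Gamma_stt = 0.189315, Gamma_tss = 0.000000, Gamma_tst = -0.036429, Gamma_ttt = 0.000000; k4 = (0.970881, -1.756288, -0.583952, -0.124233)
  Y <- Y + (h/6)(k1 + 2k2 + 2k3 + k4): s = 0.5493, t = 0.1623, ds/dtau = 0.9709, dt/dtau = -1.7563
step 2:
  k1: at (s, t) = (0.549273, 0.162342), (ds/dtau, dt/dtau) = (0.970880, -1.756288); Gamma_sss = 0.000000, Gamma_sst = 0.000000, Gamma_stt = 0.189315, Gamma_tss = 0.000000, Gamma_tst = -0.036429, Gamma_ttt = 0.000000; k1 = (0.970880, -1.756288, -0.583952, -0.124233)
  k2: at (s, t) = (0.573545, 0.118435), (ds/dtau, dt/dtau) = (0.956282, -1.759394); Gamma_sss = 0.000000, Gamma_sst = 0.000000, Gamma_stt = 0.189148, Gamma_tss = 0.000000, Gamma_tst = -0.036461, Gamma_ttt = 0.000000; k2 = (0.956282, -1.759394, -0.585501, -0.122690)
  k3: at (s, t) = (0.573180, 0.118357), (ds/dtau, dt/dtau) = (0.956243, -1.759355); Gamma_sss = 0.000000, Gamma_sst = 0.000000, Gamma_stt = 0.189150, Gamma_tss = 0.000000, Gamma_tst = -0.036461, Gamma_ttt = 0.000000; k3 = (0.956243, -1.759355, -0.585483, -0.122681)
  k4: at (s, t) = (0.597085, 0.074374), (ds/dtau, dt/dtau) = (0.941606, -1.762422); Gamma_sss = 0.000000, Gamma_sst = 0.000000, Gamma_stt = 0.188986, Gamma_tss = 0.000000, Gamma_tst = -0.036492, Gamma_ttt = 0.000000; k4 = (0.941606, -1.762422, -0.587014, -0.121119)
  Y <- Y + (h/6)(k1 + 2k2 + 2k3 + k4): s = 0.5971, t = 0.0744, ds/dtau = 0.9416, dt/dtau = -1.7624
step 3:
  k1: at (s, t) = (0.597085, 0.074374), (ds/dtau, dt/dtau) = (0.941606, -1.762422); Gamma_sss = 0.000000, Gamma_sst = 0.000000, Gamma_stt = 0.188986, Gamma_tss = 0.000000, Gamma_tst = -0.036492, Gamma_ttt = 0.000000; k1 = (0.941606, -1.762422, -0.587014, -0.121119)
  k2: at (s, t) = (0.620626, 0.030313), (ds/dtau, dt/dtau) = (0.926931, -1.765450); Gamma_sss = 0.000000, Gamma_sst = 0.000000, Gamma_stt = 0.188823, Gamma_tss = 0.000000, Gamma_tst = -0.036524, Gamma_ttt = 0.000000; k2 = (0.926931, -1.765450, -0.588527, -0.119539)
  k3: at (s, t) = (0.620259, 0.030238), (ds/dtau, dt/dtau) = (0.926893, -1.765411); Gamma_sss = 0.000000, Gamma_sst = 0.000000, Gamma_stt = 0.188826, Gamma_tss = 0.000000, Gamma_tst = -0.036523, Gamma_ttt = 0.000000; k3 = (0.926893, -1.765411, -0.588509, -0.119530)
  k4: at (s, t) = (0.643430, -0.013897), (ds/dtau, dt/dtau) = (0.912181, -1.768399); Gamma_sss = 0.000000, Gamma_sst = 0.000000, Gamma_stt = 0.188666, Gamma_tss = 0.000000, Gamma_tst = -0.036554, Gamma_ttt = 0.000000; k4 = (0.912181, -1.768399, -0.590003, -0.117931)
  Y <- Y + (h/6)(k1 + 2k2 + 2k3 + k4): s = 0.6434, t = -0.0139, ds/dtau = 0.9122, dt/dtau = -1.7684
step 4:
  k1: at (s, t) = (0.643431, -0.013897), (ds/dtau, dt/dtau) = (0.912180, -1.768399); Gamma_sss = 0.000000, Gamma_sst = 0.000000, Gamma_stt = 0.188666, Gamma_tss = 0.000000, Gamma_tst = -0.036554, Gamma_ttt = 0.000000; k1 = (0.912180, -1.768399, -0.590003, -0.117931)
  k2: at (s, t) = (0.666235, -0.058107), (ds/dtau, dt/dtau) = (0.897430, -1.771347); Gamma_sss = 0.000000, Gamma_sst = 0.000000, Gamma_stt = 0.188509, Gamma_tss = 0.000000, Gamma_tst = -0.036585, Gamma_ttt = 0.000000; k2 = (0.897430, -1.771347, -0.591478, -0.116315)
  k3: at (s, t) = (0.665866, -0.058181), (ds/dtau, dt/dtau) = (0.897393, -1.771307); Gamma_sss = 0.000000, Gamma_sst = 0.000000, Gamma_stt = 0.188511, Gamma_tss = 0.000000, Gamma_tst = -0.036584, Gamma_ttt = 0.000000; k3 = (0.897393, -1.771307, -0.591459, -0.116306)
  k4: at (s, t) = (0.688300, -0.102463), (ds/dtau, dt/dtau) = (0.882607, -1.774214); Gamma_sss = 0.000000, Gamma_sst = 0.000000, Gamma_stt = 0.188357, Gamma_tss = 0.000000, Gamma_tst = -0.036614, Gamma_ttt = 0.000000; k4 = (0.882607, -1.774214, -0.592915, -0.114671)
  Y <- Y + (h/6)(k1 + 2k2 + 2k3 + k4): s = 0.6883, t = -0.1025, ds/dtau = 0.8826, dt/dtau = -1.7742
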